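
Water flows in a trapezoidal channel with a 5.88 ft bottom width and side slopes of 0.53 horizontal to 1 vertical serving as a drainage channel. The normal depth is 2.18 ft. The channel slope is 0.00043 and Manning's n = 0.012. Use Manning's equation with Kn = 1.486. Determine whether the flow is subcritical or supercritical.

subcritical

With bottom width b = 5.88 ft and side slope z = 0.53: A = (b + zy)y = (5.88 + 0.53×2.18)×2.18 = 15.34 ft²; P = b + 2y√(1+z²) = 5.88 + 2×2.18×1.132 = 10.81 ft.
Hydraulic radius R = A/P = 15.34/10.81 = 1.418 ft.
V = (1.486/n) R^(2/3) √S = (1.486/0.012) × 1.418^(2/3) × √0.00043 = 3.241 ft/s. Hydraulic depth D_h = A/T = 15.34/8.191 = 1.872 ft.
Froude number Fr = V/√(g·D_h) = 3.241/√(32.2×1.872) = 0.417, which is less than 1, so the flow is subcritical.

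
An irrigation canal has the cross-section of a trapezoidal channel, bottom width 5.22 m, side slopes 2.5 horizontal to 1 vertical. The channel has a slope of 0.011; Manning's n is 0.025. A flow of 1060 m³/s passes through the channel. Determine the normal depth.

Manning's equation rearranged: A R^(2/3) = nQ / (1·√S) = 0.025 × 1060 / (√0.011) = 252.7.
Trying y = 5.08 m: A R^(2/3) = 180.6 — too small.
Trying y = 7.29 m: A R^(2/3) = 419.3 — too large.
Trying y = 5.88 m: A R^(2/3) = 253.1 — ≈ 252.7.

y_n = 5.88 m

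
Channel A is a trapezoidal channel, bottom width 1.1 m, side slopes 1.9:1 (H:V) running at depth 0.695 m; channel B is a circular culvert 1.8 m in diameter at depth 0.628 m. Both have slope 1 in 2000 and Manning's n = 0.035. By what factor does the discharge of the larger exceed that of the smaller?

2.38

Channel A: With bottom width b = 1.1 m and side slope z = 1.9: A = (b + zy)y = (1.1 + 1.9×0.695)×0.695 = 1.682 m²; P = b + 2y√(1+z²) = 1.1 + 2×0.695×2.147 = 4.084 m. Hydraulic radius R = A/P = 1.682/4.084 = 0.4119 m. Q_A = (1/0.035)·1.682·0.4119^(2/3)·√0.0005 = 0.5949 m³/s.
Channel B: For a circular section of diameter D = 1.8 m at depth y = 0.628 m, the central angle is θ = 2 arccos(1 − 2y/D) = 2.528 rad. Then A = (D²/8)(θ − sin θ) = 0.7903 m² and P = Dθ/2 = 2.275 m. Hydraulic radius R = A/P = 0.7903/2.275 = 0.3474 m. Q_B = (1/0.035)·0.7903·0.3474^(2/3)·√0.0005 = 0.2495 m³/s.
The larger discharge is 0.5949 m³/s and the smaller is 0.2495 m³/s; the ratio is 2.38.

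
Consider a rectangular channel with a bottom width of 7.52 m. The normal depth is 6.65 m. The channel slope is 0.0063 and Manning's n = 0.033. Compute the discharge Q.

Q = 216 m³/s

Flow area A = b·y = 7.52 × 6.65 = 50.01 m². Wetted perimeter P = b + 2y = 7.52 + 2×6.65 = 20.82 m.
Hydraulic radius R = A/P = 50.01/20.82 = 2.402 m.
Manning's equation: Q = (1/n) A R^(2/3) S^(1/2) = (1/0.033) × 50.01 × 2.402^(2/3) × 0.0063^(1/2) = 216 m³/s.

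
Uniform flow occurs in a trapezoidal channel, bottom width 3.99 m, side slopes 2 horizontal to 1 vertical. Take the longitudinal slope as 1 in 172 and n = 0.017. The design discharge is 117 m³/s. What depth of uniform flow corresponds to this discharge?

y_n = 2.37 m

Manning's equation rearranged: A R^(2/3) = nQ / (1·√S) = 0.017 × 117 / (√0.005814) = 26.09.
At y = 1.72 m: A R^(2/3) = 13.57 — too small.
At y = 2.8 m: A R^(2/3) = 37.13 — too large.
At y = 2.37 m: A R^(2/3) = 26.12 — ≈ 26.09.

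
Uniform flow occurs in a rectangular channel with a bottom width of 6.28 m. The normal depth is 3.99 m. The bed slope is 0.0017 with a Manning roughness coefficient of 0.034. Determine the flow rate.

Flow area A = b·y = 6.28 × 3.99 = 25.06 m². Wetted perimeter P = b + 2y = 6.28 + 2×3.99 = 14.26 m.
Hydraulic radius R = A/P = 25.06/14.26 = 1.757 m.
Manning's equation: Q = (1/n) A R^(2/3) S^(1/2) = (1/0.034) × 25.06 × 1.757^(2/3) × 0.0017^(1/2) = 44.2 m³/s.

Q = 44.2 m³/s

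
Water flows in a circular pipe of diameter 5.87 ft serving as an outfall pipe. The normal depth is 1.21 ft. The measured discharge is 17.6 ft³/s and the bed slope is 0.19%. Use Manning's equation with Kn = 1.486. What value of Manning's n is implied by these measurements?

For a circular section of diameter D = 5.87 ft at depth y = 1.21 ft, the central angle is θ = 2 arccos(1 − 2y/D) = 1.885 rad. Then A = (D²/8)(θ − sin θ) = 4.023 ft² and P = Dθ/2 = 5.533 ft.
Hydraulic radius R = A/P = 4.023/5.533 = 0.7272 ft.
Rearranging Manning's equation: n = (1.486/Q) A R^(2/3) S^(1/2) = (1.486/17.6) × 4.023 × 0.7272^(2/3) × √0.0019 = 0.012.

n = 0.012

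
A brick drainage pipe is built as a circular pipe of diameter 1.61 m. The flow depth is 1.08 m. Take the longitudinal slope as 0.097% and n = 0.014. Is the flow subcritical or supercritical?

subcritical

For a circular section of diameter D = 1.61 m at depth y = 1.08 m, the central angle is θ = 2 arccos(1 − 2y/D) = 3.839 rad. Then A = (D²/8)(θ − sin θ) = 1.452 m² and P = Dθ/2 = 3.09 m.
Hydraulic radius R = A/P = 1.452/3.09 = 0.4698 m.
V = (1/n) R^(2/3) √S = (1/0.014) × 0.4698^(2/3) × √0.00097 = 1.344 m/s. Hydraulic depth D_h = A/T = 1.452/1.513 = 0.9595 m.
Froude number Fr = V/√(g·D_h) = 1.344/√(9.81×0.9595) = 0.438, which is less than 1, so the flow is subcritical.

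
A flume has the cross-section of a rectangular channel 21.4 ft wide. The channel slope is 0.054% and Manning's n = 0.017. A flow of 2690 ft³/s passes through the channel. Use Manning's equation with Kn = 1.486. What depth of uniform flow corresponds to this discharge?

Manning's equation rearranged: A R^(2/3) = nQ / (1.486·√S) = 0.017 × 2690 / (1.486 × √0.00054) = 1324.
Trying y = 19.6 ft: A R^(2/3) = 1523 — over.
Trying y = 13.8 ft: A R^(2/3) = 978 — short.
Trying y = 17.5 ft: A R^(2/3) = 1323 — matches.

y_n = 17.5 ft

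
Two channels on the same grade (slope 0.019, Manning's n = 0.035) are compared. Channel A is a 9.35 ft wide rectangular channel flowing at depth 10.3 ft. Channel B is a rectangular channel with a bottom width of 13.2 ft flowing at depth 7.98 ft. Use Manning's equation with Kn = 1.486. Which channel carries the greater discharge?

Channel A: Flow area A = b·y = 9.35 × 10.3 = 96.31 ft². Wetted perimeter P = b + 2y = 9.35 + 2×10.3 = 29.95 ft. Hydraulic radius R = A/P = 96.31/29.95 = 3.216 ft. Q_A = (1.486/0.035)·96.31·3.216^(2/3)·√0.019 = 1228 ft³/s.
Channel B: Flow area A = b·y = 13.2 × 7.98 = 105.3 ft². Wetted perimeter P = b + 2y = 13.2 + 2×7.98 = 29.16 ft. Hydraulic radius R = A/P = 105.3/29.16 = 3.612 ft. Q_B = (1.486/0.035)·105.3·3.612^(2/3)·√0.019 = 1451 ft³/s.
Q_A = 1228 ft³/s vs Q_B = 1451 ft³/s, so channel B carries more.

channel B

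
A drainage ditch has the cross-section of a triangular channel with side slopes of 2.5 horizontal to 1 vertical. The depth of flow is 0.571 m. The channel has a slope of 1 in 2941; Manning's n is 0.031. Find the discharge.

For a triangular section with side slope z = 2.5: A = zy² = 2.5×0.571² = 0.8151 m²; P = 2y√(1+z²) = 2×0.571×2.693 = 3.075 m.
Hydraulic radius R = A/P = 0.8151/3.075 = 0.2651 m.
Manning's equation: Q = (1/n) A R^(2/3) S^(1/2) = (1/0.031) × 0.8151 × 0.2651^(2/3) × 0.00034^(1/2) = 0.2 m³/s.

Q = 0.2 m³/s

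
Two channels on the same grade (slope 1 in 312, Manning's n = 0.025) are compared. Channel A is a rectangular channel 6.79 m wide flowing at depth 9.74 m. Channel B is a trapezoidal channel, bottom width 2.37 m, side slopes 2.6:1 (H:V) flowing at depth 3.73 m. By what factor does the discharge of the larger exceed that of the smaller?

Channel A: Flow area A = b·y = 6.79 × 9.74 = 66.13 m². Wetted perimeter P = b + 2y = 6.79 + 2×9.74 = 26.27 m. Hydraulic radius R = A/P = 66.13/26.27 = 2.517 m. Q_A = (1/0.025)·66.13·2.517^(2/3)·√0.003205 = 277.2 m³/s.
Channel B: With bottom width b = 2.37 m and side slope z = 2.6: A = (b + zy)y = (2.37 + 2.6×3.73)×3.73 = 45.01 m²; P = b + 2y√(1+z²) = 2.37 + 2×3.73×2.786 = 23.15 m. Hydraulic radius R = A/P = 45.01/23.15 = 1.944 m. Q_B = (1/0.025)·45.01·1.944^(2/3)·√0.003205 = 158.8 m³/s.
The larger discharge is 277.2 m³/s and the smaller is 158.8 m³/s; the ratio is 1.75.

1.75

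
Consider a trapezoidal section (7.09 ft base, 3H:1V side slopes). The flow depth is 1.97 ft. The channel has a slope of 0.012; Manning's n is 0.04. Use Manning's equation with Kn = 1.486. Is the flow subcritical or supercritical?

subcritical

With bottom width b = 7.09 ft and side slope z = 3: A = (b + zy)y = (7.09 + 3×1.97)×1.97 = 25.61 ft²; P = b + 2y√(1+z²) = 7.09 + 2×1.97×3.162 = 19.55 ft.
Hydraulic radius R = A/P = 25.61/19.55 = 1.31 ft.
V = (1.486/n) R^(2/3) √S = (1.486/0.04) × 1.31^(2/3) × √0.012 = 4.872 ft/s. Hydraulic depth D_h = A/T = 25.61/18.91 = 1.354 ft.
Froude number Fr = V/√(g·D_h) = 4.872/√(32.2×1.354) = 0.738, which is less than 1, so the flow is subcritical.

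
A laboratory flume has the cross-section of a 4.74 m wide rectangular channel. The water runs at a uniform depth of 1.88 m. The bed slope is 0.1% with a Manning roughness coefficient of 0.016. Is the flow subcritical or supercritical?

subcritical

Flow area A = b·y = 4.74 × 1.88 = 8.911 m². Wetted perimeter P = b + 2y = 4.74 + 2×1.88 = 8.5 m.
Hydraulic radius R = A/P = 8.911/8.5 = 1.048 m.
V = (1/n) R^(2/3) √S = (1/0.016) × 1.048^(2/3) × √0.001 = 2.04 m/s. Hydraulic depth D_h = A/T = 8.911/4.74 = 1.88 m.
Froude number Fr = V/√(g·D_h) = 2.04/√(9.81×1.88) = 0.475, which is less than 1, so the flow is subcritical.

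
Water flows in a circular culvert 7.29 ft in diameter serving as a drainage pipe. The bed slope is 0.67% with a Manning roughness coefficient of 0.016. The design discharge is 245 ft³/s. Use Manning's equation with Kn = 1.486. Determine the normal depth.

y_n = 3.72 ft

Manning's equation rearranged: A R^(2/3) = nQ / (1.486·√S) = 0.016 × 245 / (1.486 × √0.0067) = 32.23.
Try y = 3.19 ft: A R^(2/3) = 24.68 — short.
Try y = 4.73 ft: A R^(2/3) = 46.99 — over.
Try y = 3.72 ft: A R^(2/3) = 32.23 — ≈ 32.23.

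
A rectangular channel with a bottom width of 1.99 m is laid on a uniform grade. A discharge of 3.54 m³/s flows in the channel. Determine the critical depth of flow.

y_c = 0.686 m

For a rectangular channel, critical depth y_c = (q²/g)^(1/3) where q = Q/b = 3.54/1.99 = 1.779 m²/s.
So y_c = (1.779²/9.81)^(1/3) = 0.686 m.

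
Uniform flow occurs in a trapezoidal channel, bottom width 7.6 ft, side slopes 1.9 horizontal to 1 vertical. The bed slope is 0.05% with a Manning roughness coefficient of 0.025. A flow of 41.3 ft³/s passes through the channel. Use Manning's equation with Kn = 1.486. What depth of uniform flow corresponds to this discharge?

Manning's equation rearranged: A R^(2/3) = nQ / (1.486·√S) = 0.025 × 41.3 / (1.486 × √0.0005) = 31.07.
At y = 2.67 ft: A R^(2/3) = 49.6 — over.
At y = 1.58 ft: A R^(2/3) = 18.54 — short.
At y = 2.09 ft: A R^(2/3) = 31.11 — matches.

y_n = 2.09 ft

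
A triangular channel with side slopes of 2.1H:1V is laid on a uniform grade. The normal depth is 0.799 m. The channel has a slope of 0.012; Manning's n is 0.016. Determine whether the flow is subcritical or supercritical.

For a triangular section with side slope z = 2.1: A = zy² = 2.1×0.799² = 1.341 m²; P = 2y√(1+z²) = 2×0.799×2.326 = 3.717 m.
Hydraulic radius R = A/P = 1.341/3.717 = 0.3607 m.
V = (1/n) R^(2/3) √S = (1/0.016) × 0.3607^(2/3) × √0.012 = 3.469 m/s. Hydraulic depth D_h = A/T = 1.341/3.356 = 0.3995 m.
Froude number Fr = V/√(g·D_h) = 3.469/√(9.81×0.3995) = 1.75, which is greater than 1, so the flow is supercritical.

supercritical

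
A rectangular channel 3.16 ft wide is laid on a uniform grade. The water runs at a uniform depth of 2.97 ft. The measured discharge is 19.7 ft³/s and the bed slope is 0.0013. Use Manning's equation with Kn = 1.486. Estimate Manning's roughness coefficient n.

Flow area A = b·y = 3.16 × 2.97 = 9.385 ft². Wetted perimeter P = b + 2y = 3.16 + 2×2.97 = 9.1 ft.
Hydraulic radius R = A/P = 9.385/9.1 = 1.031 ft.
Rearranging Manning's equation: n = (1.486/Q) A R^(2/3) S^(1/2) = (1.486/19.7) × 9.385 × 1.031^(2/3) × √0.0013 = 0.0261.

n = 0.0261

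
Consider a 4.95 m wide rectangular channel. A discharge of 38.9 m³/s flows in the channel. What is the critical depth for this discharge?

y_c = 1.85 m

For a rectangular channel, critical depth y_c = (q²/g)^(1/3) where q = Q/b = 38.9/4.95 = 7.859 m²/s.
So y_c = (7.859²/9.81)^(1/3) = 1.85 m.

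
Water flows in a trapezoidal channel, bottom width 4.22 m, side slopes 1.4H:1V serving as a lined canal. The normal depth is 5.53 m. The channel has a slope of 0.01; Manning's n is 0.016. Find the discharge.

With bottom width b = 4.22 m and side slope z = 1.4: A = (b + zy)y = (4.22 + 1.4×5.53)×5.53 = 66.15 m²; P = b + 2y√(1+z²) = 4.22 + 2×5.53×1.72 = 23.25 m.
Hydraulic radius R = A/P = 66.15/23.25 = 2.845 m.
Manning's equation: Q = (1/n) A R^(2/3) S^(1/2) = (1/0.016) × 66.15 × 2.845^(2/3) × 0.01^(1/2) = 830 m³/s.

Q = 830 m³/s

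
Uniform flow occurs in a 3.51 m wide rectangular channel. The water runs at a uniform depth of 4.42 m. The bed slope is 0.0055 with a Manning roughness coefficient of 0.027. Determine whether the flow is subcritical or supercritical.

Flow area A = b·y = 3.51 × 4.42 = 15.51 m². Wetted perimeter P = b + 2y = 3.51 + 2×4.42 = 12.35 m.
Hydraulic radius R = A/P = 15.51/12.35 = 1.256 m.
V = (1/n) R^(2/3) √S = (1/0.027) × 1.256^(2/3) × √0.0055 = 3.198 m/s. Hydraulic depth D_h = A/T = 15.51/3.51 = 4.42 m.
Froude number Fr = V/√(g·D_h) = 3.198/√(9.81×4.42) = 0.486, which is less than 1, so the flow is subcritical.

subcritical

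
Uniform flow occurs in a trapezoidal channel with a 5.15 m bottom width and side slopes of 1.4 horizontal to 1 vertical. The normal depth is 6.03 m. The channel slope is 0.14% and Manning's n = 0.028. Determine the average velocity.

With bottom width b = 5.15 m and side slope z = 1.4: A = (b + zy)y = (5.15 + 1.4×6.03)×6.03 = 81.96 m²; P = b + 2y√(1+z²) = 5.15 + 2×6.03×1.72 = 25.9 m.
Hydraulic radius R = A/P = 81.96/25.9 = 3.165 m.
From Manning's equation, V = (1/n) R^(2/3) S^(1/2) = (1/0.028) × 3.165^(2/3) × 0.0014^(1/2) = 2.88 m/s.

V = 2.88 m/s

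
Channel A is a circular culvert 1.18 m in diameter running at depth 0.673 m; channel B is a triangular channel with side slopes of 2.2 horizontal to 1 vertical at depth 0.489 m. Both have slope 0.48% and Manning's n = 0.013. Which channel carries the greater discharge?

channel A

Channel A: For a circular section of diameter D = 1.18 m at depth y = 0.673 m, the central angle is θ = 2 arccos(1 − 2y/D) = 3.424 rad. Then A = (D²/8)(θ − sin θ) = 0.6444 m² and P = Dθ/2 = 2.02 m. Hydraulic radius R = A/P = 0.6444/2.02 = 0.319 m. Q_A = (1/0.013)·0.6444·0.319^(2/3)·√0.0048 = 1.603 m³/s.
Channel B: For a triangular section with side slope z = 2.2: A = zy² = 2.2×0.489² = 0.5261 m²; P = 2y√(1+z²) = 2×0.489×2.417 = 2.363 m. Hydraulic radius R = A/P = 0.5261/2.363 = 0.2226 m. Q_B = (1/0.013)·0.5261·0.2226^(2/3)·√0.0048 = 1.03 m³/s.
Q_A = 1.603 m³/s vs Q_B = 1.03 m³/s, so channel A carries more.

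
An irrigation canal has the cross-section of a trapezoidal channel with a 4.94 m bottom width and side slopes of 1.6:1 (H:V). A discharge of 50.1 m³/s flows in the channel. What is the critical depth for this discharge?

y_c = 1.79 m

At critical depth, Q² T / (g A³) = 1, i.e. A³/T = Q²/g = 50.1²/9.81 = 255.9.
Try y = 1.97 m: A³/T = 360.3 — over.
Try y = 1.79 m: A³/T = 255.5 — close enough.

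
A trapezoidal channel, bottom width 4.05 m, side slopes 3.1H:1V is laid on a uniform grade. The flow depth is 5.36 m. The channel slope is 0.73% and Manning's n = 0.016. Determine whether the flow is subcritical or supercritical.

supercritical

With bottom width b = 4.05 m and side slope z = 3.1: A = (b + zy)y = (4.05 + 3.1×5.36)×5.36 = 110.8 m²; P = b + 2y√(1+z²) = 4.05 + 2×5.36×3.257 = 38.97 m.
Hydraulic radius R = A/P = 110.8/38.97 = 2.843 m.
V = (1/n) R^(2/3) √S = (1/0.016) × 2.843^(2/3) × √0.0073 = 10.72 m/s. Hydraulic depth D_h = A/T = 110.8/37.28 = 2.971 m.
Froude number Fr = V/√(g·D_h) = 10.72/√(9.81×2.971) = 1.98, which is greater than 1, so the flow is supercritical.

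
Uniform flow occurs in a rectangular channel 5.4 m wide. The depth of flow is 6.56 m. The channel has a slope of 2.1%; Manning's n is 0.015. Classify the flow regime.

Flow area A = b·y = 5.4 × 6.56 = 35.42 m². Wetted perimeter P = b + 2y = 5.4 + 2×6.56 = 18.52 m.
Hydraulic radius R = A/P = 35.42/18.52 = 1.913 m.
V = (1/n) R^(2/3) √S = (1/0.015) × 1.913^(2/3) × √0.021 = 14.89 m/s. Hydraulic depth D_h = A/T = 35.42/5.4 = 6.56 m.
Froude number Fr = V/√(g·D_h) = 14.89/√(9.81×6.56) = 1.86, which is greater than 1, so the flow is supercritical.

supercritical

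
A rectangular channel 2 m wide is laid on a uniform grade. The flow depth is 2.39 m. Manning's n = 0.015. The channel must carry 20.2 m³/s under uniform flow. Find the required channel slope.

S = 0.0064

Flow area A = b·y = 2 × 2.39 = 4.78 m². Wetted perimeter P = b + 2y = 2 + 2×2.39 = 6.78 m.
Hydraulic radius R = A/P = 4.78/6.78 = 0.705 m.
From Manning's equation, S = [nQ / (1 A R^(2/3))]² = [0.015 × 20.2 / (1 × 4.78 × 0.705^(2/3))]² = 0.0064.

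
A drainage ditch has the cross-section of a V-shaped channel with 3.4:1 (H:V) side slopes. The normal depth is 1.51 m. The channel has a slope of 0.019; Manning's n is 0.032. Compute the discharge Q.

Q = 26.9 m³/s

For a triangular section with side slope z = 3.4: A = zy² = 3.4×1.51² = 7.752 m²; P = 2y√(1+z²) = 2×1.51×3.544 = 10.7 m.
Hydraulic radius R = A/P = 7.752/10.7 = 0.7243 m.
Manning's equation: Q = (1/n) A R^(2/3) S^(1/2) = (1/0.032) × 7.752 × 0.7243^(2/3) × 0.019^(1/2) = 26.9 m³/s.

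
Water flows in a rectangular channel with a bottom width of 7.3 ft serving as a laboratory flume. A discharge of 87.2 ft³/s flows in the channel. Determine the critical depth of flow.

y_c = 1.64 ft

For a rectangular channel, critical depth y_c = (q²/g)^(1/3) where q = Q/b = 87.2/7.3 = 11.95 ft²/s.
So y_c = (11.95²/32.2)^(1/3) = 1.64 ft.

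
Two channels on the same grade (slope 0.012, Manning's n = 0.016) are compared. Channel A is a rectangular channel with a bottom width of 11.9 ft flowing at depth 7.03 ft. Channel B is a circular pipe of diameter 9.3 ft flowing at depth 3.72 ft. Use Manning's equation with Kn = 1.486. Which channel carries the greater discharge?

Channel A: Flow area A = b·y = 11.9 × 7.03 = 83.66 ft². Wetted perimeter P = b + 2y = 11.9 + 2×7.03 = 25.96 ft. Hydraulic radius R = A/P = 83.66/25.96 = 3.223 ft. Q_A = (1.486/0.016)·83.66·3.223^(2/3)·√0.012 = 1857 ft³/s.
Channel B: For a circular section of diameter D = 9.3 ft at depth y = 3.72 ft, the central angle is θ = 2 arccos(1 − 2y/D) = 2.739 rad. Then A = (D²/8)(θ − sin θ) = 25.37 ft² and P = Dθ/2 = 12.74 ft. Hydraulic radius R = A/P = 25.37/12.74 = 1.992 ft. Q_B = (1.486/0.016)·25.37·1.992^(2/3)·√0.012 = 408.7 ft³/s.
Q_A = 1857 ft³/s vs Q_B = 408.7 ft³/s, so channel A carries more.

channel A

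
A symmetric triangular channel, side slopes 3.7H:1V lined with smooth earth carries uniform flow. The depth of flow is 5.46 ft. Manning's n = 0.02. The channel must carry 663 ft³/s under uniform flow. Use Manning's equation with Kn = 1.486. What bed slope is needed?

S = 0.0018

For a triangular section with side slope z = 3.7: A = zy² = 3.7×5.46² = 110.3 ft²; P = 2y√(1+z²) = 2×5.46×3.833 = 41.85 ft.
Hydraulic radius R = A/P = 110.3/41.85 = 2.635 ft.
From Manning's equation, S = [nQ / (1.486 A R^(2/3))]² = [0.02 × 663 / (1.486 × 110.3 × 2.635^(2/3))]² = 0.0018.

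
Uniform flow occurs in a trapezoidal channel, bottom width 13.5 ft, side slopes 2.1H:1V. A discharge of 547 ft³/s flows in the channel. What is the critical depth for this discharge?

At critical depth, Q² T / (g A³) = 1, i.e. A³/T = Q²/g = 547²/32.2 = 9292.
Try y = 3.64 ft: A³/T = 15840 — high.
Try y = 2.27 ft: A³/T = 3095 — low.
Try y = 3.13 ft: A³/T = 9308 — ≈ 9292.

y_c = 3.13 ft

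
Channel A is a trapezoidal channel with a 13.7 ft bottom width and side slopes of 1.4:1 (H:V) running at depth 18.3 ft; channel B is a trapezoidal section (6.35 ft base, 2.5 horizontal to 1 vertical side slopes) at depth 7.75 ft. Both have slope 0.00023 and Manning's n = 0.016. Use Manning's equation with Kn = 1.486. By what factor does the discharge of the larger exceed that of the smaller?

6.22

Channel A: With bottom width b = 13.7 ft and side slope z = 1.4: A = (b + zy)y = (13.7 + 1.4×18.3)×18.3 = 719.6 ft²; P = b + 2y√(1+z²) = 13.7 + 2×18.3×1.72 = 76.67 ft. Hydraulic radius R = A/P = 719.6/76.67 = 9.385 ft. Q_A = (1.486/0.016)·719.6·9.385^(2/3)·√0.00023 = 4509 ft³/s.
Channel B: With bottom width b = 6.35 ft and side slope z = 2.5: A = (b + zy)y = (6.35 + 2.5×7.75)×7.75 = 199.4 ft²; P = b + 2y√(1+z²) = 6.35 + 2×7.75×2.693 = 48.09 ft. Hydraulic radius R = A/P = 199.4/48.09 = 4.146 ft. Q_B = (1.486/0.016)·199.4·4.146^(2/3)·√0.00023 = 724.7 ft³/s.
The larger discharge is 4509 ft³/s and the smaller is 724.7 ft³/s; the ratio is 6.22.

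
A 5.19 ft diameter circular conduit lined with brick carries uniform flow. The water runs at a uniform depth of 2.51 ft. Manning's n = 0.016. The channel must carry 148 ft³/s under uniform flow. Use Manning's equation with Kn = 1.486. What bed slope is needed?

For a circular section of diameter D = 5.19 ft at depth y = 2.51 ft, the central angle is θ = 2 arccos(1 − 2y/D) = 3.076 rad. Then A = (D²/8)(θ − sin θ) = 10.14 ft² and P = Dθ/2 = 7.982 ft.
Hydraulic radius R = A/P = 10.14/7.982 = 1.27 ft.
From Manning's equation, S = [nQ / (1.486 A R^(2/3))]² = [0.016 × 148 / (1.486 × 10.14 × 1.27^(2/3))]² = 0.018.

S = 0.018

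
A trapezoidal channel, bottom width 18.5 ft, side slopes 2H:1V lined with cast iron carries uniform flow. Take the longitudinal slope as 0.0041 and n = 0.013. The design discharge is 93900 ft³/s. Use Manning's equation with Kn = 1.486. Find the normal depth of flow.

Manning's equation rearranged: A R^(2/3) = nQ / (1.486·√S) = 0.013 × 93900 / (1.486 × √0.0041) = 12830.
Try y = 21.9 ft: A R^(2/3) = 7039 — short.
Try y = 28.4 ft: A R^(2/3) = 12830 — close enough.

y_n = 28.4 ft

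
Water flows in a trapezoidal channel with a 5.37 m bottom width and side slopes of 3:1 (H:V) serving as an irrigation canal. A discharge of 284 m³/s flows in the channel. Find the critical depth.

At critical depth, Q² T / (g A³) = 1, i.e. A³/T = Q²/g = 284²/9.81 = 8222.
Trying y = 2.75 m: A³/T = 2403 — short.
Trying y = 4.06 m: A³/T = 12170 — over.
Trying y = 3.7 m: A³/T = 8208 — matches.

y_c = 3.7 m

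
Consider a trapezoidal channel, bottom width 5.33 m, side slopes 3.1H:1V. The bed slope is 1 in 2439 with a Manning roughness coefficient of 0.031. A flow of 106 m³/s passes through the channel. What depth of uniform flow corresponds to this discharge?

y_n = 4.53 m

Manning's equation rearranged: A R^(2/3) = nQ / (1·√S) = 0.031 × 106 / (√0.00041) = 162.3.
At y = 4.91 m: A R^(2/3) = 195.8 — too large.
At y = 3.78 m: A R^(2/3) = 107.4 — too small.
At y = 4.53 m: A R^(2/3) = 162.5 — matches.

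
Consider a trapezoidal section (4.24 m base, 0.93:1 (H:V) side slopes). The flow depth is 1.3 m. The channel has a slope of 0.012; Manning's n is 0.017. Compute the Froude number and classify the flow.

supercritical

With bottom width b = 4.24 m and side slope z = 0.93: A = (b + zy)y = (4.24 + 0.93×1.3)×1.3 = 7.084 m²; P = b + 2y√(1+z²) = 4.24 + 2×1.3×1.366 = 7.791 m.
Hydraulic radius R = A/P = 7.084/7.791 = 0.9093 m.
V = (1/n) R^(2/3) √S = (1/0.017) × 0.9093^(2/3) × √0.012 = 6.048 m/s. Hydraulic depth D_h = A/T = 7.084/6.658 = 1.064 m.
Froude number Fr = V/√(g·D_h) = 6.048/√(9.81×1.064) = 1.87, which is greater than 1, so the flow is supercritical.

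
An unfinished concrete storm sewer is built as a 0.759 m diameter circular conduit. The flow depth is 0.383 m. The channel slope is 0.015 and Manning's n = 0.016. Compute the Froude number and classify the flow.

For a circular section of diameter D = 0.759 m at depth y = 0.383 m, the central angle is θ = 2 arccos(1 − 2y/D) = 3.16 rad. Then A = (D²/8)(θ − sin θ) = 0.2289 m² and P = Dθ/2 = 1.199 m.
Hydraulic radius R = A/P = 0.2289/1.199 = 0.1909 m.
V = (1/n) R^(2/3) √S = (1/0.016) × 0.1909^(2/3) × √0.015 = 2.537 m/s. Hydraulic depth D_h = A/T = 0.2289/0.759 = 0.3016 m.
Froude number Fr = V/√(g·D_h) = 2.537/√(9.81×0.3016) = 1.48, which is greater than 1, so the flow is supercritical.

supercritical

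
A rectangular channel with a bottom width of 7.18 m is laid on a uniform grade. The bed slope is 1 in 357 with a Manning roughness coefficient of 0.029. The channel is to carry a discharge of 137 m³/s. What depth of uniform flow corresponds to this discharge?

Manning's equation rearranged: A R^(2/3) = nQ / (1·√S) = 0.029 × 137 / (√0.002801) = 75.07.
Trying y = 7.45 m: A R^(2/3) = 96.49 — over.
Trying y = 4.24 m: A R^(2/3) = 47.42 — short.
Trying y = 6.08 m: A R^(2/3) = 75.12 — close enough.

y_n = 6.08 m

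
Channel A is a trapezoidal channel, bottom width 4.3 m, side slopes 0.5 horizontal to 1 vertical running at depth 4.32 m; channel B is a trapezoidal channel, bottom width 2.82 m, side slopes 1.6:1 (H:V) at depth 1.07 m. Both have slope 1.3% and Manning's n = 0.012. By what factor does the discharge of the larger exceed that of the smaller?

11.5

Channel A: With bottom width b = 4.3 m and side slope z = 0.5: A = (b + zy)y = (4.3 + 0.5×4.32)×4.32 = 27.91 m²; P = b + 2y√(1+z²) = 4.3 + 2×4.32×1.118 = 13.96 m. Hydraulic radius R = A/P = 27.91/13.96 = 1.999 m. Q_A = (1/0.012)·27.91·1.999^(2/3)·√0.013 = 420.8 m³/s.
Channel B: With bottom width b = 2.82 m and side slope z = 1.6: A = (b + zy)y = (2.82 + 1.6×1.07)×1.07 = 4.849 m²; P = b + 2y√(1+z²) = 2.82 + 2×1.07×1.887 = 6.858 m. Hydraulic radius R = A/P = 4.849/6.858 = 0.7071 m. Q_B = (1/0.012)·4.849·0.7071^(2/3)·√0.013 = 36.57 m³/s.
The larger discharge is 420.8 m³/s and the smaller is 36.57 m³/s; the ratio is 11.5.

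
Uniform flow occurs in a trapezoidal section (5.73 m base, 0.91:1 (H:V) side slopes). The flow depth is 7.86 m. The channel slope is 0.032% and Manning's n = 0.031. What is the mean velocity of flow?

V = 1.39 m/s

With bottom width b = 5.73 m and side slope z = 0.91: A = (b + zy)y = (5.73 + 0.91×7.86)×7.86 = 101.3 m²; P = b + 2y√(1+z²) = 5.73 + 2×7.86×1.352 = 26.98 m.
Hydraulic radius R = A/P = 101.3/26.98 = 3.752 m.
From Manning's equation, V = (1/n) R^(2/3) S^(1/2) = (1/0.031) × 3.752^(2/3) × 0.00032^(1/2) = 1.39 m/s.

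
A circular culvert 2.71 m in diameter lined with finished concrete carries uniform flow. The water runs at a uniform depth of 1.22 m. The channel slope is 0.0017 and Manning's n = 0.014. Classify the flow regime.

subcritical

For a circular section of diameter D = 2.71 m at depth y = 1.22 m, the central angle is θ = 2 arccos(1 − 2y/D) = 2.942 rad. Then A = (D²/8)(θ − sin θ) = 2.519 m² and P = Dθ/2 = 3.986 m.
Hydraulic radius R = A/P = 2.519/3.986 = 0.6318 m.
V = (1/n) R^(2/3) √S = (1/0.014) × 0.6318^(2/3) × √0.0017 = 2.169 m/s. Hydraulic depth D_h = A/T = 2.519/2.697 = 0.9341 m.
Froude number Fr = V/√(g·D_h) = 2.169/√(9.81×0.9341) = 0.716, which is less than 1, so the flow is subcritical.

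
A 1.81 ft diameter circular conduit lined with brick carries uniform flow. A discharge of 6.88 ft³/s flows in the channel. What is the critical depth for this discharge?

At critical depth, Q² T / (g A³) = 1, i.e. A³/T = Q²/g = 6.88²/32.2 = 1.47.
Try y = 1.14 ft: A³/T = 2.846 — too large.
Try y = 0.802 ft: A³/T = 0.7412 — too small.
Try y = 0.959 ft: A³/T = 1.468 — close enough.

y_c = 0.959 ft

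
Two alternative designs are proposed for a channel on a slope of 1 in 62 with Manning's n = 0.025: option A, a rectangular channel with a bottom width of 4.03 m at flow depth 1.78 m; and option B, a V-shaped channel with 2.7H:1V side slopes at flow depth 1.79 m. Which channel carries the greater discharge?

Channel A: Flow area A = b·y = 4.03 × 1.78 = 7.173 m². Wetted perimeter P = b + 2y = 4.03 + 2×1.78 = 7.59 m. Hydraulic radius R = A/P = 7.173/7.59 = 0.9451 m. Q_A = (1/0.025)·7.173·0.9451^(2/3)·√0.01613 = 35.09 m³/s.
Channel B: For a triangular section with side slope z = 2.7: A = zy² = 2.7×1.79² = 8.651 m²; P = 2y√(1+z²) = 2×1.79×2.879 = 10.31 m. Hydraulic radius R = A/P = 8.651/10.31 = 0.8393 m. Q_B = (1/0.025)·8.651·0.8393^(2/3)·√0.01613 = 39.1 m³/s.
Q_A = 35.09 m³/s vs Q_B = 39.1 m³/s, so channel B carries more.

channel B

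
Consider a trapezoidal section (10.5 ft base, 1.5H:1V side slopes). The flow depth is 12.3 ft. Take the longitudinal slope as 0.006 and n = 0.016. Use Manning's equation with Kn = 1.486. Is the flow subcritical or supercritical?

With bottom width b = 10.5 ft and side slope z = 1.5: A = (b + zy)y = (10.5 + 1.5×12.3)×12.3 = 356.1 ft²; P = b + 2y√(1+z²) = 10.5 + 2×12.3×1.803 = 54.85 ft.
Hydraulic radius R = A/P = 356.1/54.85 = 6.492 ft.
V = (1.486/n) R^(2/3) √S = (1.486/0.016) × 6.492^(2/3) × √0.006 = 25.04 ft/s. Hydraulic depth D_h = A/T = 356.1/47.4 = 7.512 ft.
Froude number Fr = V/√(g·D_h) = 25.04/√(32.2×7.512) = 1.61, which is greater than 1, so the flow is supercritical.

supercritical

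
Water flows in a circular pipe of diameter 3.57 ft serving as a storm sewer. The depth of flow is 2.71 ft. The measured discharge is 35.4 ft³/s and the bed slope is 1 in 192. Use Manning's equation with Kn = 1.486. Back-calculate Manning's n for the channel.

n = 0.026

For a circular section of diameter D = 3.57 ft at depth y = 2.71 ft, the central angle is θ = 2 arccos(1 − 2y/D) = 4.231 rad. Then A = (D²/8)(θ − sin θ) = 8.153 ft² and P = Dθ/2 = 7.553 ft.
Hydraulic radius R = A/P = 8.153/7.553 = 1.079 ft.
Rearranging Manning's equation: n = (1.486/Q) A R^(2/3) S^(1/2) = (1.486/35.4) × 8.153 × 1.079^(2/3) × √0.005208 = 0.026.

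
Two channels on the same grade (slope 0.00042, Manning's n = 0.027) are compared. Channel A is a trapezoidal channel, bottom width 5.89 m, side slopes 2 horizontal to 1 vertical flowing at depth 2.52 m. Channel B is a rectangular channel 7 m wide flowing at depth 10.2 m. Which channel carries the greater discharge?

channel B

Channel A: With bottom width b = 5.89 m and side slope z = 2: A = (b + zy)y = (5.89 + 2×2.52)×2.52 = 27.54 m²; P = b + 2y√(1+z²) = 5.89 + 2×2.52×2.236 = 17.16 m. Hydraulic radius R = A/P = 27.54/17.16 = 1.605 m. Q_A = (1/0.027)·27.54·1.605^(2/3)·√0.00042 = 28.66 m³/s.
Channel B: Flow area A = b·y = 7 × 10.2 = 71.4 m². Wetted perimeter P = b + 2y = 7 + 2×10.2 = 27.4 m. Hydraulic radius R = A/P = 71.4/27.4 = 2.606 m. Q_B = (1/0.027)·71.4·2.606^(2/3)·√0.00042 = 102.6 m³/s.
Q_A = 28.66 m³/s vs Q_B = 102.6 m³/s, so channel B carries more.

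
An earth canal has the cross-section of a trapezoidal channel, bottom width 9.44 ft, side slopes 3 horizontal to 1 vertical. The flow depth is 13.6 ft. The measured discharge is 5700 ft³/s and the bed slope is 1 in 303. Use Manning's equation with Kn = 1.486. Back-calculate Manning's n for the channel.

With bottom width b = 9.44 ft and side slope z = 3: A = (b + zy)y = (9.44 + 3×13.6)×13.6 = 683.3 ft²; P = b + 2y√(1+z²) = 9.44 + 2×13.6×3.162 = 95.45 ft.
Hydraulic radius R = A/P = 683.3/95.45 = 7.158 ft.
Rearranging Manning's equation: n = (1.486/Q) A R^(2/3) S^(1/2) = (1.486/5700) × 683.3 × 7.158^(2/3) × √0.0033 = 0.038.

n = 0.038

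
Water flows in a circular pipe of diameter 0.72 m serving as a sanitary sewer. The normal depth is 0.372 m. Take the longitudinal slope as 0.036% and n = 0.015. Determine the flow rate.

For a circular section of diameter D = 0.72 m at depth y = 0.372 m, the central angle is θ = 2 arccos(1 − 2y/D) = 3.208 rad. Then A = (D²/8)(θ − sin θ) = 0.2122 m² and P = Dθ/2 = 1.155 m.
Hydraulic radius R = A/P = 0.2122/1.155 = 0.1837 m.
Manning's equation: Q = (1/n) A R^(2/3) S^(1/2) = (1/0.015) × 0.2122 × 0.1837^(2/3) × 0.00036^(1/2) = 0.0868 m³/s.

Q = 0.0868 m³/s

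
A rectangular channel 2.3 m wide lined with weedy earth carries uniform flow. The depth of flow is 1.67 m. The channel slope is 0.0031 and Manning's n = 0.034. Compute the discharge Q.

Q = 4.87 m³/s

Flow area A = b·y = 2.3 × 1.67 = 3.841 m². Wetted perimeter P = b + 2y = 2.3 + 2×1.67 = 5.64 m.
Hydraulic radius R = A/P = 3.841/5.64 = 0.681 m.
Manning's equation: Q = (1/n) A R^(2/3) S^(1/2) = (1/0.034) × 3.841 × 0.681^(2/3) × 0.0031^(1/2) = 4.87 m³/s.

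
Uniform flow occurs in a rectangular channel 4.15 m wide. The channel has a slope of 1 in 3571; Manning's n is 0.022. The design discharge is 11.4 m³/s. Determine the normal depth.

y_n = 3.12 m

Manning's equation rearranged: A R^(2/3) = nQ / (1·√S) = 0.022 × 11.4 / (√0.00028) = 14.99.
Try y = 2.21 m: A R^(2/3) = 9.596 — too small.
Try y = 3.12 m: A R^(2/3) = 14.99 — ≈ 14.99.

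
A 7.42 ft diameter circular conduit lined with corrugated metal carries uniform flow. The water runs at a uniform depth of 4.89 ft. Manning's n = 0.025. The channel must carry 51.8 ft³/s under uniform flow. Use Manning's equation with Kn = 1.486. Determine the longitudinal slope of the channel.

S = 0.0003

For a circular section of diameter D = 7.42 ft at depth y = 4.89 ft, the central angle is θ = 2 arccos(1 − 2y/D) = 3.789 rad. Then A = (D²/8)(θ − sin θ) = 30.23 ft² and P = Dθ/2 = 14.06 ft.
Hydraulic radius R = A/P = 30.23/14.06 = 2.15 ft.
From Manning's equation, S = [nQ / (1.486 A R^(2/3))]² = [0.025 × 51.8 / (1.486 × 30.23 × 2.15^(2/3))]² = 0.0003.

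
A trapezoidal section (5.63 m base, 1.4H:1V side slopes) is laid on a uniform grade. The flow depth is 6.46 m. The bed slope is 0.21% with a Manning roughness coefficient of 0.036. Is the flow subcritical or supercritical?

With bottom width b = 5.63 m and side slope z = 1.4: A = (b + zy)y = (5.63 + 1.4×6.46)×6.46 = 94.79 m²; P = b + 2y√(1+z²) = 5.63 + 2×6.46×1.72 = 27.86 m.
Hydraulic radius R = A/P = 94.79/27.86 = 3.403 m.
V = (1/n) R^(2/3) √S = (1/0.036) × 3.403^(2/3) × √0.0021 = 2.88 m/s. Hydraulic depth D_h = A/T = 94.79/23.72 = 3.997 m.
Froude number Fr = V/√(g·D_h) = 2.88/√(9.81×3.997) = 0.46, which is less than 1, so the flow is subcritical.

subcritical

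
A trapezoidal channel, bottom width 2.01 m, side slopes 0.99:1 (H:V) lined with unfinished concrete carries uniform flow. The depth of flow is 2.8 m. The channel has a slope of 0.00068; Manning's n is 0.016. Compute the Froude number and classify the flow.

subcritical

With bottom width b = 2.01 m and side slope z = 0.99: A = (b + zy)y = (2.01 + 0.99×2.8)×2.8 = 13.39 m²; P = b + 2y√(1+z²) = 2.01 + 2×2.8×1.407 = 9.89 m.
Hydraulic radius R = A/P = 13.39/9.89 = 1.354 m.
V = (1/n) R^(2/3) √S = (1/0.016) × 1.354^(2/3) × √0.00068 = 1.995 m/s. Hydraulic depth D_h = A/T = 13.39/7.554 = 1.773 m.
Froude number Fr = V/√(g·D_h) = 1.995/√(9.81×1.773) = 0.478, which is less than 1, so the flow is subcritical.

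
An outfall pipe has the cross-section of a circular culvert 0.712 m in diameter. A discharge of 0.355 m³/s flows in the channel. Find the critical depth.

At critical depth, Q² T / (g A³) = 1, i.e. A³/T = Q²/g = 0.355²/9.81 = 0.01285.
Trying y = 0.462 m: A³/T = 0.03007 — high.
Trying y = 0.321 m: A³/T = 0.00746 — low.
Trying y = 0.37 m: A³/T = 0.01284 — matches.

y_c = 0.37 m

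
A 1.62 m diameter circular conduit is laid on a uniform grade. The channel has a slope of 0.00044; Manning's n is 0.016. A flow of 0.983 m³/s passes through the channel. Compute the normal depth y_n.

y_n = 0.965 m

Manning's equation rearranged: A R^(2/3) = nQ / (1·√S) = 0.016 × 0.983 / (√0.00044) = 0.7498.
Try y = 0.702 m: A R^(2/3) = 0.4395 — low.
Try y = 1.07 m: A R^(2/3) = 0.873 — high.
Try y = 0.965 m: A R^(2/3) = 0.7497 — close enough.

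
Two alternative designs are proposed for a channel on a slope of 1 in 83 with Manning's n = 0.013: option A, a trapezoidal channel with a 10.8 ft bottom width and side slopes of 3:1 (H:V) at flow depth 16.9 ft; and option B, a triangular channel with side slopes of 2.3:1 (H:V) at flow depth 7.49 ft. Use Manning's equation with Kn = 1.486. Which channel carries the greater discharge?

Channel A: With bottom width b = 10.8 ft and side slope z = 3: A = (b + zy)y = (10.8 + 3×16.9)×16.9 = 1039 ft²; P = b + 2y√(1+z²) = 10.8 + 2×16.9×3.162 = 117.7 ft. Hydraulic radius R = A/P = 1039/117.7 = 8.832 ft. Q_A = (1.486/0.013)·1039·8.832^(2/3)·√0.01205 = 55720 ft³/s.
Channel B: For a triangular section with side slope z = 2.3: A = zy² = 2.3×7.49² = 129 ft²; P = 2y√(1+z²) = 2×7.49×2.508 = 37.57 ft. Hydraulic radius R = A/P = 129/37.57 = 3.434 ft. Q_B = (1.486/0.013)·129·3.434^(2/3)·√0.01205 = 3685 ft³/s.
Q_A = 55720 ft³/s vs Q_B = 3685 ft³/s, so channel A carries more.

channel A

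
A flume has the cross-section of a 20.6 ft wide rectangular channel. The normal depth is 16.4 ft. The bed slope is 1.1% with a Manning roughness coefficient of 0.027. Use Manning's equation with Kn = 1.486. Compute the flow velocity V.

Flow area A = b·y = 20.6 × 16.4 = 337.8 ft². Wetted perimeter P = b + 2y = 20.6 + 2×16.4 = 53.4 ft.
Hydraulic radius R = A/P = 337.8/53.4 = 6.327 ft.
From Manning's equation, V = (1.486/n) R^(2/3) S^(1/2) = (1.486/0.027) × 6.327^(2/3) × 0.011^(1/2) = 19.7 ft/s.

V = 19.7 ft/s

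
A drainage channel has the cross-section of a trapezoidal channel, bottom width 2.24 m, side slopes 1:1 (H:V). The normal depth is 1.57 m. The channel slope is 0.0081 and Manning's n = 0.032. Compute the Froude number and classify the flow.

With bottom width b = 2.24 m and side slope z = 1: A = (b + zy)y = (2.24 + 1×1.57)×1.57 = 5.982 m²; P = b + 2y√(1+z²) = 2.24 + 2×1.57×1.414 = 6.681 m.
Hydraulic radius R = A/P = 5.982/6.681 = 0.8954 m.
V = (1/n) R^(2/3) √S = (1/0.032) × 0.8954^(2/3) × √0.0081 = 2.613 m/s. Hydraulic depth D_h = A/T = 5.982/5.38 = 1.112 m.
Froude number Fr = V/√(g·D_h) = 2.613/√(9.81×1.112) = 0.791, which is less than 1, so the flow is subcritical.

subcritical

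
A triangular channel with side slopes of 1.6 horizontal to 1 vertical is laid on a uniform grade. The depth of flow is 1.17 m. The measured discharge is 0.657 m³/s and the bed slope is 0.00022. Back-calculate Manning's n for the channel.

n = 0.031

For a triangular section with side slope z = 1.6: A = zy² = 1.6×1.17² = 2.19 m²; P = 2y√(1+z²) = 2×1.17×1.887 = 4.415 m.
Hydraulic radius R = A/P = 2.19/4.415 = 0.4961 m.
Rearranging Manning's equation: n = (1/Q) A R^(2/3) S^(1/2) = (1/0.657) × 2.19 × 0.4961^(2/3) × √0.00022 = 0.031.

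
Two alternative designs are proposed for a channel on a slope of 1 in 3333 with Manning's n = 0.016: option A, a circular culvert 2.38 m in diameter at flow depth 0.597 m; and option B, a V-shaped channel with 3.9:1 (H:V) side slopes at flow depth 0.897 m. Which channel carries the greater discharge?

Channel A: For a circular section of diameter D = 2.38 m at depth y = 0.597 m, the central angle is θ = 2 arccos(1 − 2y/D) = 2.098 rad. Then A = (D²/8)(θ − sin θ) = 0.8739 m² and P = Dθ/2 = 2.497 m. Hydraulic radius R = A/P = 0.8739/2.497 = 0.35 m. Q_A = (1/0.016)·0.8739·0.35^(2/3)·√0.0003 = 0.4698 m³/s.
Channel B: For a triangular section with side slope z = 3.9: A = zy² = 3.9×0.897² = 3.138 m²; P = 2y√(1+z²) = 2×0.897×4.026 = 7.223 m. Hydraulic radius R = A/P = 3.138/7.223 = 0.4344 m. Q_B = (1/0.016)·3.138·0.4344^(2/3)·√0.0003 = 1.949 m³/s.
Q_A = 0.4698 m³/s vs Q_B = 1.949 m³/s, so channel B carries more.

channel B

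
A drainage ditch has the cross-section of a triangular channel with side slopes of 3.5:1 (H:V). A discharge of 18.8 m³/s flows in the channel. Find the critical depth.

y_c = 1.43 m

At critical depth, Q² T / (g A³) = 1, i.e. A³/T = Q²/g = 18.8²/9.81 = 36.03.
At y = 1.25 m: A³/T = 18.69 — too small.
At y = 1.79 m: A³/T = 112.6 — too large.
At y = 1.43 m: A³/T = 36.63 — ≈ 36.03.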